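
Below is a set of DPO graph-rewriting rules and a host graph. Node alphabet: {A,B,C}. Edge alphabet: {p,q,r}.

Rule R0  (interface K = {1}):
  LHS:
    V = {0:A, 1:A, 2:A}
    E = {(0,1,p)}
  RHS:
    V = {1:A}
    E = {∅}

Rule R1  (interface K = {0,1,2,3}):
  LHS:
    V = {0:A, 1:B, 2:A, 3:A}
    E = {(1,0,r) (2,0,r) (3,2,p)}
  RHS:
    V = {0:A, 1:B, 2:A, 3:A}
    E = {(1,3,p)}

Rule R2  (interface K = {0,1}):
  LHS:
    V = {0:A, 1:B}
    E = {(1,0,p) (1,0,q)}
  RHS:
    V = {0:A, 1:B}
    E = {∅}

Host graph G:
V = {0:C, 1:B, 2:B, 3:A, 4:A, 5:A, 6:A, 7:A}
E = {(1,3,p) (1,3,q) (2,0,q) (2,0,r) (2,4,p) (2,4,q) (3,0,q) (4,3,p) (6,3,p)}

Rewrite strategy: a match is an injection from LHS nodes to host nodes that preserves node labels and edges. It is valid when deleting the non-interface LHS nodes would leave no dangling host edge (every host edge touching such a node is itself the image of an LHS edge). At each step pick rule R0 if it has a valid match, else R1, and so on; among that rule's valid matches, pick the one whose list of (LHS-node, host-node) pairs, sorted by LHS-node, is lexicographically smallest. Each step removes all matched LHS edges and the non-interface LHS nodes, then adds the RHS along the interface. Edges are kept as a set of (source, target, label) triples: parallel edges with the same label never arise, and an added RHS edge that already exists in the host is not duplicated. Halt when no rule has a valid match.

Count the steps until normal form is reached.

initial: |V|=8 |E|=9  E = 1-p->3 1-q->3 2-q->0 2-r->0 2-p->4 2-q->4 3-q->0 4-p->3 6-p->3
step 1: apply R0 at {0↦6, 1↦3, 2↦5}  → |V|=6 |E|=8  E = 1-p->3 1-q->3 2-q->0 2-r->0 2-p->4 2-q->4 3-q->0 4-p->3
step 2: apply R2 at {0↦3, 1↦1}  → |V|=6 |E|=6  E = 2-q->0 2-r->0 2-p->4 2-q->4 3-q->0 4-p->3
step 3: apply R2 at {0↦4, 1↦2}  → |V|=6 |E|=4  E = 2-q->0 2-r->0 3-q->0 4-p->3
step 4: apply R0 at {0↦4, 1↦3, 2↦7}  → |V|=4 |E|=3  E = 2-q->0 2-r->0 3-q->0
final graph: no rule applies after step 4

Answer: 4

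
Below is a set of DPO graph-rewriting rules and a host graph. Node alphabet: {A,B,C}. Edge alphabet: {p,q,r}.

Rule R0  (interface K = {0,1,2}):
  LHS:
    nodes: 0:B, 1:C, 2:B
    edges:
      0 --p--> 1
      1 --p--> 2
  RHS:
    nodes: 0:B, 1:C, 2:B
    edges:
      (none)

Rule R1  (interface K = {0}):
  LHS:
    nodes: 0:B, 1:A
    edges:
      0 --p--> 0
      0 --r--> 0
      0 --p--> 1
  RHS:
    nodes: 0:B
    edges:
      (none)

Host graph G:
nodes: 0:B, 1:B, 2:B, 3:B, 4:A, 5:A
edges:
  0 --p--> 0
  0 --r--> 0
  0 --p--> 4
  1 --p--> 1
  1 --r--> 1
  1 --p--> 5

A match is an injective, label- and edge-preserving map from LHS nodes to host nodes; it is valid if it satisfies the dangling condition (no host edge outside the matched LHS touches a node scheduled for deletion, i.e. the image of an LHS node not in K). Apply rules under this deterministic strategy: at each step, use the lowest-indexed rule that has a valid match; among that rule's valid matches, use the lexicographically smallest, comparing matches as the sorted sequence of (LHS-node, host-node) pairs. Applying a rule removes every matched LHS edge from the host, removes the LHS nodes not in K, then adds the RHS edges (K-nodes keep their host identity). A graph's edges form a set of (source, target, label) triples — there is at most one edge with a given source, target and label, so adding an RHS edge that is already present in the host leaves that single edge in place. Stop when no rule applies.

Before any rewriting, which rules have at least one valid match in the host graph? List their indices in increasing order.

R0: no valid match — LHS pattern not found
R1: 2 valid matches — {0↦0, 1↦4}, {0↦1, 1↦5}

Answer: [R1]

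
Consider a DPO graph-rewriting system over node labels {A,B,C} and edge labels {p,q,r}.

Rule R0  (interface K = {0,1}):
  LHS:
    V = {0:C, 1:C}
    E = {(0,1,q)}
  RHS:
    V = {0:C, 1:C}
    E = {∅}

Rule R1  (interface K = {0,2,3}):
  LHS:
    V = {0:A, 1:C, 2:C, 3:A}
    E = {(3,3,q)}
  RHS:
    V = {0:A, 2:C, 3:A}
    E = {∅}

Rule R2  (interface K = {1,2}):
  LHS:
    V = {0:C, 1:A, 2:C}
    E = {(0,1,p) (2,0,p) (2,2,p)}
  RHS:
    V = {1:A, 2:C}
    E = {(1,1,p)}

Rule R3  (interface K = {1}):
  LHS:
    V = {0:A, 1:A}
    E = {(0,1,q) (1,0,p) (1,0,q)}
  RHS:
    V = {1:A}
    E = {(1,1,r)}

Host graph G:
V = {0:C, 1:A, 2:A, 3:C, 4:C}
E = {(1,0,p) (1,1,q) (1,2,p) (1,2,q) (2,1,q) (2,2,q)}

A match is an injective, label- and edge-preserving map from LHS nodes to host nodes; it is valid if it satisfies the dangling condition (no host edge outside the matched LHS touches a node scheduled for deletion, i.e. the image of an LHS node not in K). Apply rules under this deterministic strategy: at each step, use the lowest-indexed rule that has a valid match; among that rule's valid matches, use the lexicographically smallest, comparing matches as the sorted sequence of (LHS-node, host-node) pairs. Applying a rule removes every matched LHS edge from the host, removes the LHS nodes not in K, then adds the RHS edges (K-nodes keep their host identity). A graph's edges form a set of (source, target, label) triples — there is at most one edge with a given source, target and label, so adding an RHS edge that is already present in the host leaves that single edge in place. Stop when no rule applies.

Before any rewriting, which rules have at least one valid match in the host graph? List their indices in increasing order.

Answer: [R1]

Rewrite trace:
R0: no valid match — LHS pattern not found
R1: 8 valid matches — {0↦1, 1↦3, 2↦0, 3↦2}, {0↦1, 1↦3, 2↦4, 3↦2}, {0↦1, 1↦4, 2↦0, 3↦2} (+5 more)
R2: no valid match — LHS pattern not found
R3: no valid match — 1 raw match, all fail dangling condition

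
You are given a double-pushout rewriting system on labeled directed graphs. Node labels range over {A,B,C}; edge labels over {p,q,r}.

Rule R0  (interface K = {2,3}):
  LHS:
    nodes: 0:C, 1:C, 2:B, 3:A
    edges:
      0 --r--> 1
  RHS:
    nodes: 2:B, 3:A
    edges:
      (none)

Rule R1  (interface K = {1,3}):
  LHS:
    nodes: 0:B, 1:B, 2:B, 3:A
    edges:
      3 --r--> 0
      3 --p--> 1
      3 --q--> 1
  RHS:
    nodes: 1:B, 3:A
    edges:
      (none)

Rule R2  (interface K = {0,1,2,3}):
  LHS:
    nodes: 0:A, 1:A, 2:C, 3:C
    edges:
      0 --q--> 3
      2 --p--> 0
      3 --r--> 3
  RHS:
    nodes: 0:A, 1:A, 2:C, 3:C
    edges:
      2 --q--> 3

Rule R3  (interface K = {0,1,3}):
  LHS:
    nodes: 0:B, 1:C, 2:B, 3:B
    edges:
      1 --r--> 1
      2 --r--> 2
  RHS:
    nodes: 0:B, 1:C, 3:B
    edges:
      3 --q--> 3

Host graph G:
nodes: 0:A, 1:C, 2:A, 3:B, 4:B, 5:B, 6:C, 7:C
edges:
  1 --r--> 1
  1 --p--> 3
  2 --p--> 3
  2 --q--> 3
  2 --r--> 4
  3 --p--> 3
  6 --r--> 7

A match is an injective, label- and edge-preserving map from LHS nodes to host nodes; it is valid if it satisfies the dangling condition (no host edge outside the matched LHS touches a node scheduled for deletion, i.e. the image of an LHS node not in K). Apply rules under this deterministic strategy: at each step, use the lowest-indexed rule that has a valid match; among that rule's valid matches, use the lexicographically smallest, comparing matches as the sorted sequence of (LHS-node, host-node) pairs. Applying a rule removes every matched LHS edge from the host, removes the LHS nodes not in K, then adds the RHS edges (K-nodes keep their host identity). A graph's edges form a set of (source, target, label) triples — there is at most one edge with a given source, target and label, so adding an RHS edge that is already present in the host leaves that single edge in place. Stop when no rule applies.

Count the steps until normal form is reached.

start.  V:8 E:7  edges: 1-r->1 1-p->3 2-p->3 2-q->3 2-r->4 3-p->3 6-r->7
1. fire R0 via {0↦6, 1↦7, 2↦3, 3↦0}  →  V:6 E:6  edges: 1-r->1 1-p->3 2-p->3 2-q->3 2-r->4 3-p->3
2. fire R1 via {0↦4, 1↦3, 2↦5, 3↦2}  →  V:4 E:3  edges: 1-r->1 1-p->3 3-p->3
normal form: no rule applies after step 2

Answer: 2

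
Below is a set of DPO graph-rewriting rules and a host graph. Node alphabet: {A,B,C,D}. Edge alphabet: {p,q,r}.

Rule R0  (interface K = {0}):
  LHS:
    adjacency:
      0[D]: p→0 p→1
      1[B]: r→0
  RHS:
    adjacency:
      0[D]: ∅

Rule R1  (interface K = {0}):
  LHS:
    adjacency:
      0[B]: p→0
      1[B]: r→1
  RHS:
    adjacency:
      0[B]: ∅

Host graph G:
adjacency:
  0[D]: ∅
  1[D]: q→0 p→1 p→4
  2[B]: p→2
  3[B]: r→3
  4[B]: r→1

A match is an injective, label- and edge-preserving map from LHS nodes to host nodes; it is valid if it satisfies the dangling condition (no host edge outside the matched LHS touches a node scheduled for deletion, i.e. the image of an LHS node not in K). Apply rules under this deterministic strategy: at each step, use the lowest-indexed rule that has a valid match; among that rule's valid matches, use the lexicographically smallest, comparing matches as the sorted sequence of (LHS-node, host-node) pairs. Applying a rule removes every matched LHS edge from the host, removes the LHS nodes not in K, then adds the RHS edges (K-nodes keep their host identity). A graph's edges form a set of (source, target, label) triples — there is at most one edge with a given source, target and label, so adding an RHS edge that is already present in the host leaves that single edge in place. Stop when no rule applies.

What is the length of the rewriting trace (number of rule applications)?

Answer: 2

Rewrite trace:
initial: |V|=5 |E|=6  E = 1-q->0 1-p->1 1-p->4 2-p->2 3-r->3 4-r->1
step 1: apply R0 at {0↦1, 1↦4}  → |V|=4 |E|=3  E = 1-q->0 2-p->2 3-r->3
step 2: apply R1 at {0↦2, 1↦3}  → |V|=3 |E|=1  E = 1-q->0
normal form: no rule applies after step 2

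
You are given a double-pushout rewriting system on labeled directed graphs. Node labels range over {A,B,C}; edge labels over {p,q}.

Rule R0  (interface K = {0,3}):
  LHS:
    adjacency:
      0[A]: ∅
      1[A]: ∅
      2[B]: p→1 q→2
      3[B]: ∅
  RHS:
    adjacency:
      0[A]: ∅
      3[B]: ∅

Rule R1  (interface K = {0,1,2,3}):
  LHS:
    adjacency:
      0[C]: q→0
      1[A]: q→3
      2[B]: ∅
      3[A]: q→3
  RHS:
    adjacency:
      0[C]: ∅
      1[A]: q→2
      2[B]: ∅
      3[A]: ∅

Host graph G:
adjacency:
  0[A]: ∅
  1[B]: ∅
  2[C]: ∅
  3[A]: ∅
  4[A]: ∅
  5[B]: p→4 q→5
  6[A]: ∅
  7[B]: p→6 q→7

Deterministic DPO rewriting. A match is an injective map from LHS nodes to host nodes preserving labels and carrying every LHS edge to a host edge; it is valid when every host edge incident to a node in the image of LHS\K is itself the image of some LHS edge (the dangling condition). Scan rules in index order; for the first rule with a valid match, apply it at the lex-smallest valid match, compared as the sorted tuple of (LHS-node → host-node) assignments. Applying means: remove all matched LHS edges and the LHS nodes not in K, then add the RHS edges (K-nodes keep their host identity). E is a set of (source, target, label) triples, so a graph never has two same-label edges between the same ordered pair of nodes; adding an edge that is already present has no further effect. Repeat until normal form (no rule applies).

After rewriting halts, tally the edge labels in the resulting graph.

[0] host  ⇒  8 nodes, 4 edges  {5-p->4 5-q->5 7-p->6 7-q->7}
[1] R0 @ {0↦0, 1↦4, 2↦5, 3↦1}  ⇒  6 nodes, 2 edges  {7-p->6 7-q->7}
[2] R0 @ {0↦0, 1↦6, 2↦7, 3↦1}  ⇒  4 nodes, 0 edges  {∅}
normal form: no rule applies after step 2
NF edges: []

Answer: (no edges)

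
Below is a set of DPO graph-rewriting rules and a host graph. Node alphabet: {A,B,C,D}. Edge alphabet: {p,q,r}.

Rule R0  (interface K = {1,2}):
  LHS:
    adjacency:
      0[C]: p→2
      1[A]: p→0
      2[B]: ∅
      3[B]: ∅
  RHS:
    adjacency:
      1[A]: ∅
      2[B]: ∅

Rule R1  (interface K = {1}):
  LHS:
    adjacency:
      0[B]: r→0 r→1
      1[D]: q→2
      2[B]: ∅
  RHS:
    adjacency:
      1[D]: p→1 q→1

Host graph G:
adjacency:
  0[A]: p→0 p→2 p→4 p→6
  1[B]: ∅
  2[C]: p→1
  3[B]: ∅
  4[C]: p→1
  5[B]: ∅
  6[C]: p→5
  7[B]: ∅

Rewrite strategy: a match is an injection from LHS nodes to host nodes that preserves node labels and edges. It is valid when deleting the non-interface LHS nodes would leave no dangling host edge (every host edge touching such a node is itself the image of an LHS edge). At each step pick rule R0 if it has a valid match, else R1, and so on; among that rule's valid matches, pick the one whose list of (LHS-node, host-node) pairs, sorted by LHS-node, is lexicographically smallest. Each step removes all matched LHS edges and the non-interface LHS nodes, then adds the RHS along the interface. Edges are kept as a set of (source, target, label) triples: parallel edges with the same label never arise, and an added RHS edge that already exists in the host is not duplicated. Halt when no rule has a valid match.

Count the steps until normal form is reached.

Answer: 3

Rewrite trace:
initial: |V|=8 |E|=7  E = 0-p->0 0-p->2 0-p->4 0-p->6 2-p->1 4-p->1 6-p->5
step 1: apply R0 at {0↦2, 1↦0, 2↦1, 3↦3}  → |V|=6 |E|=5  E = 0-p->0 0-p->4 0-p->6 4-p->1 6-p->5
step 2: apply R0 at {0↦4, 1↦0, 2↦1, 3↦7}  → |V|=4 |E|=3  E = 0-p->0 0-p->6 6-p->5
step 3: apply R0 at {0↦6, 1↦0, 2↦5, 3↦1}  → |V|=2 |E|=1  E = 0-p->0
normal form: no rule applies after step 3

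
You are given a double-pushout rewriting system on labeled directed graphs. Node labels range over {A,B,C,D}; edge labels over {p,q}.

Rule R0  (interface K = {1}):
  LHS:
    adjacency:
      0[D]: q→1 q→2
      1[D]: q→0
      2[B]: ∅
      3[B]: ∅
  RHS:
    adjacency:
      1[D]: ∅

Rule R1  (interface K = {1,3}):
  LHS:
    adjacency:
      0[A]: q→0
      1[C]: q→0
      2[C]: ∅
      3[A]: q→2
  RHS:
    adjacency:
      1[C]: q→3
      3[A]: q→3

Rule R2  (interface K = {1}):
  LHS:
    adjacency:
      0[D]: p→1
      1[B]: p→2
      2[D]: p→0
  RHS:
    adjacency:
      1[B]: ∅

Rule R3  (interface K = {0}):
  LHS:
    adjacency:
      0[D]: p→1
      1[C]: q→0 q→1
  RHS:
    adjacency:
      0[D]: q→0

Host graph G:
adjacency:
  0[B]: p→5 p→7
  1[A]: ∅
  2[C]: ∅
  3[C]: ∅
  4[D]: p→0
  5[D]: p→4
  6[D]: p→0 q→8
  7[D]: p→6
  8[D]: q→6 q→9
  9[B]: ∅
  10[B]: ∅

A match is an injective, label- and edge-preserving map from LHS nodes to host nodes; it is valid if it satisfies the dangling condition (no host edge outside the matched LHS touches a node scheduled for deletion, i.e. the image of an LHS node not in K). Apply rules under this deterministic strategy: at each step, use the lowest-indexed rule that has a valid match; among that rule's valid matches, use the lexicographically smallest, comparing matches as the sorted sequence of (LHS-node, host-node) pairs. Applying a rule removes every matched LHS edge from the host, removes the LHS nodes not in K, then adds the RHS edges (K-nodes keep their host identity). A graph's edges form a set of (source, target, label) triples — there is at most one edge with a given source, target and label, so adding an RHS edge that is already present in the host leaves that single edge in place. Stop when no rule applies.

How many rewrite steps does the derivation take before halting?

start.  V:11 E:9  edges: 0-p->5 0-p->7 4-p->0 5-p->4 6-p->0 6-q->8 7-p->6 8-q->6 8-q->9
1. fire R0 via {0↦8, 1↦6, 2↦9, 3↦10}  →  V:8 E:6  edges: 0-p->5 0-p->7 4-p->0 5-p->4 6-p->0 7-p->6
2. fire R2 via {0↦4, 1↦0, 2↦5}  →  V:6 E:3  edges: 0-p->7 6-p->0 7-p->6
3. fire R2 via {0↦6, 1↦0, 2↦7}  →  V:4 E:0  edges: ∅
halt: no rule applies after step 3

Answer: 3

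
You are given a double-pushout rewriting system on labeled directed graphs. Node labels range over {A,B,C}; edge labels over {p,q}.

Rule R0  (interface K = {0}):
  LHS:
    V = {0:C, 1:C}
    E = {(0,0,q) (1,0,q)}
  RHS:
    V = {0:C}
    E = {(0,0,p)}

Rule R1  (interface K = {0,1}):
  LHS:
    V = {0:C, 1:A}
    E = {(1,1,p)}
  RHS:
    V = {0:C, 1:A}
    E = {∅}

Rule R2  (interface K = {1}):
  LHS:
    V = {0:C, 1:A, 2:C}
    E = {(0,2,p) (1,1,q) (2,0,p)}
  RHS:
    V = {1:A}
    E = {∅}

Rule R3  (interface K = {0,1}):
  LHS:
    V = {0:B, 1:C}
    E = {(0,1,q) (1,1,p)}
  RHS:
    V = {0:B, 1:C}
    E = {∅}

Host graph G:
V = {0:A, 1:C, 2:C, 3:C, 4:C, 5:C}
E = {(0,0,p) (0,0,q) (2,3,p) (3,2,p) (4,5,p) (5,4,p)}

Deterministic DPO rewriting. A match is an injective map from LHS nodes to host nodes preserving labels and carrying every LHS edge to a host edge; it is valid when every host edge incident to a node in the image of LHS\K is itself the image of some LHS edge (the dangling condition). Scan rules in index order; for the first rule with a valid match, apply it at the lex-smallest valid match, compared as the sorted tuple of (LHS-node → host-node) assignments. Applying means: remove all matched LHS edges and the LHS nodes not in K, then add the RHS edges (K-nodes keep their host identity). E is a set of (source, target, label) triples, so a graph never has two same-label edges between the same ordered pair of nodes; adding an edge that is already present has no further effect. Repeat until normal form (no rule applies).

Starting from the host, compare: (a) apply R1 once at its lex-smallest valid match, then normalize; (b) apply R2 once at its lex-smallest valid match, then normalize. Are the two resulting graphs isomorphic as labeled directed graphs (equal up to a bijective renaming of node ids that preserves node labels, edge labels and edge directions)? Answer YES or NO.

Answer: YES

Derivation:
branch R1-first: apply at {0↦1, 1↦0} → |E|=5, then 1 more step(s) → NF |V|=4 |E|=2 V={0:A, 1:C, 4:C, 5:C} E=4-p->5 5-p->4
branch R2-first: apply at {0↦2, 1↦0, 2↦3} → |E|=3, then 1 more step(s) → NF |V|=4 |E|=2 V={0:A, 1:C, 4:C, 5:C} E=4-p->5 5-p->4
graphs isomorphic (equal up to label-preserving node renaming)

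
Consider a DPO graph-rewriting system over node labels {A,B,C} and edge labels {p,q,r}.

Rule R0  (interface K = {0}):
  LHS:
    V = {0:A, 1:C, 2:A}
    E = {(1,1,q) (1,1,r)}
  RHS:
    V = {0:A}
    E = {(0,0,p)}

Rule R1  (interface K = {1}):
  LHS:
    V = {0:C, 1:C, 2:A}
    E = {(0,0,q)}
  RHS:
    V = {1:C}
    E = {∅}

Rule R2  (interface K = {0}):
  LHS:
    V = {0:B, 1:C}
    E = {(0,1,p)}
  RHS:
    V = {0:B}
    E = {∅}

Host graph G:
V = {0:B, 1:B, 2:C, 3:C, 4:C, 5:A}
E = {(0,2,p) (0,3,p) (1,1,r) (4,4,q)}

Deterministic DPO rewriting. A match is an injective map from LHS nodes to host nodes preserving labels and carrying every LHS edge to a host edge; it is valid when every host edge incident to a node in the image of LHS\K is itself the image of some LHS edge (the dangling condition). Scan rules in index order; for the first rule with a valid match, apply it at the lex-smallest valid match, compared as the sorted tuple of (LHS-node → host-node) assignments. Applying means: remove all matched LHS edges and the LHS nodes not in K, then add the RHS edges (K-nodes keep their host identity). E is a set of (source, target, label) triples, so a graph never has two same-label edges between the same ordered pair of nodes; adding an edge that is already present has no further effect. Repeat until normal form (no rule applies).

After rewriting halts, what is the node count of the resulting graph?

start.  V:6 E:4  edges: 0-p->2 0-p->3 1-r->1 4-q->4
1. fire R1 via {0↦4, 1↦2, 2↦5}  →  V:4 E:3  edges: 0-p->2 0-p->3 1-r->1
2. fire R2 via {0↦0, 1↦2}  →  V:3 E:2  edges: 0-p->3 1-r->1
3. fire R2 via {0↦0, 1↦3}  →  V:2 E:1  edges: 1-r->1
halt: no rule applies after step 3
NF nodes: {0:B, 1:B}

Answer: 2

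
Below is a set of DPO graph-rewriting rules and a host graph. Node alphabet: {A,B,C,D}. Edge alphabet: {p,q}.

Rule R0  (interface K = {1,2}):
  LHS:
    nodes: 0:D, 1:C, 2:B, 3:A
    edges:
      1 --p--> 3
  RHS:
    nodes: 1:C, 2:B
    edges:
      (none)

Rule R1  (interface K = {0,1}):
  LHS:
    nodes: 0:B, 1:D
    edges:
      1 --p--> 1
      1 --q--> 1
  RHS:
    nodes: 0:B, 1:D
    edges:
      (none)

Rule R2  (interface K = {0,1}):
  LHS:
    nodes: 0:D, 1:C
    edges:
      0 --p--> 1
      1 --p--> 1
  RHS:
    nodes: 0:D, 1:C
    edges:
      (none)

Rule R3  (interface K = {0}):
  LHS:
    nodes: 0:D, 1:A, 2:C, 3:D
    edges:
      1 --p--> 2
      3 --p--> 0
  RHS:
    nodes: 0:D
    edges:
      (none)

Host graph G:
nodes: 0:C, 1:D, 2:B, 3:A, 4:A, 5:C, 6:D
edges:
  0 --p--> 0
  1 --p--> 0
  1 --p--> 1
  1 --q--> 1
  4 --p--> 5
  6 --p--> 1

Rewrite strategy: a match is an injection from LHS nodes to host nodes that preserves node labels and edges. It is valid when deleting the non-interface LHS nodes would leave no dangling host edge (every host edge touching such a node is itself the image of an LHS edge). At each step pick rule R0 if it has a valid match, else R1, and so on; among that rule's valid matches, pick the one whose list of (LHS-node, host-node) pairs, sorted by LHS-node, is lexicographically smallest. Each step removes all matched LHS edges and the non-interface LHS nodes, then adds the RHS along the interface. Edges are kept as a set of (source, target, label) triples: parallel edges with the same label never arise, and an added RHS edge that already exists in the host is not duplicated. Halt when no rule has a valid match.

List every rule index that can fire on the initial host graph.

R0: no valid match — LHS pattern not found
R1: 1 valid match — {0↦2, 1↦1}
R2: 1 valid match — {0↦1, 1↦0}
R3: 1 valid match — {0↦1, 1↦4, 2↦5, 3↦6}

Answer: [R1,R2,R3]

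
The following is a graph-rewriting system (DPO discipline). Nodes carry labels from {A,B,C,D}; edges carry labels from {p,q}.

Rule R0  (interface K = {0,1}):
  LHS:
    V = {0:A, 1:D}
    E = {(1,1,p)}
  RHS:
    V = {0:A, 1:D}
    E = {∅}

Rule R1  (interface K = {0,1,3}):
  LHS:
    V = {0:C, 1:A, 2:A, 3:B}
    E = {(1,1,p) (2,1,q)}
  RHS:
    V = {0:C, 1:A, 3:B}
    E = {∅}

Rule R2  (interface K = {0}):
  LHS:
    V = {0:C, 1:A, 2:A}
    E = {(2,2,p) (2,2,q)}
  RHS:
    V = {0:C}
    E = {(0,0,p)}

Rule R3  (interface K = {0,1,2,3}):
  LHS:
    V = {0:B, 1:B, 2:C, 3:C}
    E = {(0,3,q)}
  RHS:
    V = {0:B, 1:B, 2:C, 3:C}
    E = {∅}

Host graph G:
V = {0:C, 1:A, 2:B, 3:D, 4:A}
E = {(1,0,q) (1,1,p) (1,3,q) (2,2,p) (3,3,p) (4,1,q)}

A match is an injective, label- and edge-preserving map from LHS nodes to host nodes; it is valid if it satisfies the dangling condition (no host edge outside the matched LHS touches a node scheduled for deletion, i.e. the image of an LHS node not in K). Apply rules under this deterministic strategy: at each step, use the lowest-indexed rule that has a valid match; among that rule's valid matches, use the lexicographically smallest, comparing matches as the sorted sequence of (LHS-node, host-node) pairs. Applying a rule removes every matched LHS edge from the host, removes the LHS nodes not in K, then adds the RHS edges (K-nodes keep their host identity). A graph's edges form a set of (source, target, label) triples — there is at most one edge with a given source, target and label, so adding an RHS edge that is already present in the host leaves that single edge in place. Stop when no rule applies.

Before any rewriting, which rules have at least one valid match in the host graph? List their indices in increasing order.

Answer: [R0,R1]

Rewrite trace:
R0: 2 valid matches — {0↦1, 1↦3}, {0↦4, 1↦3}
R1: 1 valid match — {0↦0, 1↦1, 2↦4, 3↦2}
R2: no valid match — LHS pattern not found
R3: no valid match — LHS pattern not found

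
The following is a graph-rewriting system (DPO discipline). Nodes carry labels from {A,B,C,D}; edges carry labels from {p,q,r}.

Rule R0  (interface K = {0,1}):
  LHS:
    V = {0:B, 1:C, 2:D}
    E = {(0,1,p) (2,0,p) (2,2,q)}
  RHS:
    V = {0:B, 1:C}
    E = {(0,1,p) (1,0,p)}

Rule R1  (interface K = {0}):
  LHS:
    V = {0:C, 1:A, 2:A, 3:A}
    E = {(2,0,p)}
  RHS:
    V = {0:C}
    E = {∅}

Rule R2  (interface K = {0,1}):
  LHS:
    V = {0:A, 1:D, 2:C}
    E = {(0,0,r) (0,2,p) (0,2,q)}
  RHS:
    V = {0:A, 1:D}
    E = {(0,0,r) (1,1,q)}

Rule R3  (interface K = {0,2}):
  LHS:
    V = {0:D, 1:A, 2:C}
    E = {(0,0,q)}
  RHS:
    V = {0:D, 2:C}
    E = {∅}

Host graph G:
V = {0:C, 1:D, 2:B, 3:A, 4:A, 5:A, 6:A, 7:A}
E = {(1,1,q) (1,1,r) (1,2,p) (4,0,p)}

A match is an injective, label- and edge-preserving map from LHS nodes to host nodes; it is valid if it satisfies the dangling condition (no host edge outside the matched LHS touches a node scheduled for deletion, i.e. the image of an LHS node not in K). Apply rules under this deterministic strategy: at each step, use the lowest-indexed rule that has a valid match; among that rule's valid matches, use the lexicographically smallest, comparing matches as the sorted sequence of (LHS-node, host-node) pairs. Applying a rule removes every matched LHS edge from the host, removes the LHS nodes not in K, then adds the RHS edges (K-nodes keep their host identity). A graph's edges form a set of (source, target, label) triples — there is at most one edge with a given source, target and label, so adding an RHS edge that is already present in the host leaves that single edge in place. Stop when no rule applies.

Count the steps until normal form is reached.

Answer: 2

Steps:
initial: |V|=8 |E|=4  E = 1-q->1 1-r->1 1-p->2 4-p->0
step 1: apply R1 at {0↦0, 1↦3, 2↦4, 3↦5}  → |V|=5 |E|=3  E = 1-q->1 1-r->1 1-p->2
step 2: apply R3 at {0↦1, 1↦6, 2↦0}  → |V|=4 |E|=2  E = 1-r->1 1-p->2
halt: no rule applies after step 2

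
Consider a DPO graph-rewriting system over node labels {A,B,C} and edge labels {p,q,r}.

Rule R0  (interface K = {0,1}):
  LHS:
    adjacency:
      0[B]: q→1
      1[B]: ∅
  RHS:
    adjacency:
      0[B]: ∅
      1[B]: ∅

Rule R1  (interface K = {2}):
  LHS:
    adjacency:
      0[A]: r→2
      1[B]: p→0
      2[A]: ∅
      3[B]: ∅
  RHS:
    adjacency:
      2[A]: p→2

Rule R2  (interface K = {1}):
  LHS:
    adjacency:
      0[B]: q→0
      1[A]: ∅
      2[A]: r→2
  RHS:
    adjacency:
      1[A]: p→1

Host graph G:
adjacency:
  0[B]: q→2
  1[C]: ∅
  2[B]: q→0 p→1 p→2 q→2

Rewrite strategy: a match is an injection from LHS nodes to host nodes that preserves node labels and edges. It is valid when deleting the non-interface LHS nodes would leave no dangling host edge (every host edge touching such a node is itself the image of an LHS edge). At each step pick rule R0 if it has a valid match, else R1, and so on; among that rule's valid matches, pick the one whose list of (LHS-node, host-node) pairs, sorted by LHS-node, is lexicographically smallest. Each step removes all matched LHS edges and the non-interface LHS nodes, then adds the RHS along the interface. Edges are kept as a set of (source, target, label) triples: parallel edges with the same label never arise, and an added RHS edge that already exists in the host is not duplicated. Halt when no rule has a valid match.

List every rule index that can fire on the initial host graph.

Answer: [R0]

Steps:
R0: 2 valid matches — {0↦0, 1↦2}, {0↦2, 1↦0}
R1: no valid match — LHS pattern not found
R2: no valid match — LHS pattern not found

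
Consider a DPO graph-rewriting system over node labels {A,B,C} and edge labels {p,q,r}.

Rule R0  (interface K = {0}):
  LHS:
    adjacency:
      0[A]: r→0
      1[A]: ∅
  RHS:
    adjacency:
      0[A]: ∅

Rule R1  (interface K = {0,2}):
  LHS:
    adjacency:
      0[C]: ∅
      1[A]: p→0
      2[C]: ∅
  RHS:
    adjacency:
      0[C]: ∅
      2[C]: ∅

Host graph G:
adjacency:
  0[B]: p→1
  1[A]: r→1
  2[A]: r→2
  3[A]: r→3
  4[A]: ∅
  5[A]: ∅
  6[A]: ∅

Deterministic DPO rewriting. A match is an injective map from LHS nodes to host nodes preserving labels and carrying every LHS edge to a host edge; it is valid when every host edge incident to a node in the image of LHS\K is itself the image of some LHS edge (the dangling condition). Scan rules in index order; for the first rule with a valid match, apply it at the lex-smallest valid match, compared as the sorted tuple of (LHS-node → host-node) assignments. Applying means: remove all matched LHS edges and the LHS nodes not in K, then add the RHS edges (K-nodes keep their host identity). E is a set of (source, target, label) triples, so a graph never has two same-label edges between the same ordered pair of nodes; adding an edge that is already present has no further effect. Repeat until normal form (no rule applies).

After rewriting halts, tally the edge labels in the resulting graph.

Answer: p:1

Rewrite trace:
initial: |V|=7 |E|=4  E = 0-p->1 1-r->1 2-r->2 3-r->3
step 1: apply R0 at {0↦1, 1↦4}  → |V|=6 |E|=3  E = 0-p->1 2-r->2 3-r->3
step 2: apply R0 at {0↦2, 1↦5}  → |V|=5 |E|=2  E = 0-p->1 3-r->3
step 3: apply R0 at {0↦3, 1↦2}  → |V|=4 |E|=1  E = 0-p->1
final graph: no rule applies after step 3
NF edges: [(0, 1, 'p')]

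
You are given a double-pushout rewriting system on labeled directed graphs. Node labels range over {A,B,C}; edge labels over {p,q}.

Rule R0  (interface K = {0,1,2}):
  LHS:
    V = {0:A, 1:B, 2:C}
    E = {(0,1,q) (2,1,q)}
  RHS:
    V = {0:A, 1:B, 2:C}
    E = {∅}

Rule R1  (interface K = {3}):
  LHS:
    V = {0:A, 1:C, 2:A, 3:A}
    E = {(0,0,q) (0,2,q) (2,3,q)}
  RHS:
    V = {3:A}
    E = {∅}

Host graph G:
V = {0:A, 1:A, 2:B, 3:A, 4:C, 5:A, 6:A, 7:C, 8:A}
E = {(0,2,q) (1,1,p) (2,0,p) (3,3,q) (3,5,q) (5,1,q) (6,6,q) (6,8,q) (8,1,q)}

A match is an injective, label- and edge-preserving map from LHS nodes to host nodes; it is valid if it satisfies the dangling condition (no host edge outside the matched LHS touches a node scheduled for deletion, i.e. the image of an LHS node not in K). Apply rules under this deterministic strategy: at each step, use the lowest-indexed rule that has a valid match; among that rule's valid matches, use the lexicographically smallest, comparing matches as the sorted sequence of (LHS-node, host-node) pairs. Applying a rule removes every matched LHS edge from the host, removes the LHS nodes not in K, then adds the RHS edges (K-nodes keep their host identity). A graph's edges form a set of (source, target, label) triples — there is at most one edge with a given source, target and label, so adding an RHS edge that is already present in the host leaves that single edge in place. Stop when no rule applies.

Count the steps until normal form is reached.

Answer: 2

Steps:
start.  V:9 E:9  edges: 0-q->2 1-p->1 2-p->0 3-q->3 3-q->5 5-q->1 6-q->6 6-q->8 8-q->1
1. fire R1 via {0↦3, 1↦4, 2↦5, 3↦1}  →  V:6 E:6  edges: 0-q->2 1-p->1 2-p->0 6-q->6 6-q->8 8-q->1
2. fire R1 via {0↦6, 1↦7, 2↦8, 3↦1}  →  V:3 E:3  edges: 0-q->2 1-p->1 2-p->0
final graph: no rule applies after step 2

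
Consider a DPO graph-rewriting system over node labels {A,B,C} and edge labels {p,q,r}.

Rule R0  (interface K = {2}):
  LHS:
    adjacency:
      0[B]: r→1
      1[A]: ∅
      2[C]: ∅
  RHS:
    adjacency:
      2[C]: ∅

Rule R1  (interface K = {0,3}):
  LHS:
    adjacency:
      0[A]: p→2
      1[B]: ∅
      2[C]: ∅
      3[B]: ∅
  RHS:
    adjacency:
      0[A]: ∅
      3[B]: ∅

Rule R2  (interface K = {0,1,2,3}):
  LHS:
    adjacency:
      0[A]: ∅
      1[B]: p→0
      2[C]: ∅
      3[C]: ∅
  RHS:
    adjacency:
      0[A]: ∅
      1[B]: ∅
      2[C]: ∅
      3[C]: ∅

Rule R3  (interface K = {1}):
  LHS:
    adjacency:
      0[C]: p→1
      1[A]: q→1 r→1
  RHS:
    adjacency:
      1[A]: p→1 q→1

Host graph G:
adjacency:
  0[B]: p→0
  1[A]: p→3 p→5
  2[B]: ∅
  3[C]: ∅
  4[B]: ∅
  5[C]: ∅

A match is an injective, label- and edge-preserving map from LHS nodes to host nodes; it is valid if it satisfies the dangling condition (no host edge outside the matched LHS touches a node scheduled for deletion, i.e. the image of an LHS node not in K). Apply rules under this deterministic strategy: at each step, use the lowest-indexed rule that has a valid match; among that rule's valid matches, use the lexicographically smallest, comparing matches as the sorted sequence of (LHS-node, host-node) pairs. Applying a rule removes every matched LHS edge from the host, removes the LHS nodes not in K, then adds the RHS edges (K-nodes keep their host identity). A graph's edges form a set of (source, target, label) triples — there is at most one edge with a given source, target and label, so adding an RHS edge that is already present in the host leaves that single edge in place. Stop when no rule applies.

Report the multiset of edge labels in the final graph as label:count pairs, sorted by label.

Answer: p:1

Derivation:
initial: |V|=6 |E|=3  E = 0-p->0 1-p->3 1-p->5
step 1: apply R1 at {0↦1, 1↦2, 2↦3, 3↦0}  → |V|=4 |E|=2  E = 0-p->0 1-p->5
step 2: apply R1 at {0↦1, 1↦4, 2↦5, 3↦0}  → |V|=2 |E|=1  E = 0-p->0
final graph: no rule applies after step 2
NF edges: [(0, 0, 'p')]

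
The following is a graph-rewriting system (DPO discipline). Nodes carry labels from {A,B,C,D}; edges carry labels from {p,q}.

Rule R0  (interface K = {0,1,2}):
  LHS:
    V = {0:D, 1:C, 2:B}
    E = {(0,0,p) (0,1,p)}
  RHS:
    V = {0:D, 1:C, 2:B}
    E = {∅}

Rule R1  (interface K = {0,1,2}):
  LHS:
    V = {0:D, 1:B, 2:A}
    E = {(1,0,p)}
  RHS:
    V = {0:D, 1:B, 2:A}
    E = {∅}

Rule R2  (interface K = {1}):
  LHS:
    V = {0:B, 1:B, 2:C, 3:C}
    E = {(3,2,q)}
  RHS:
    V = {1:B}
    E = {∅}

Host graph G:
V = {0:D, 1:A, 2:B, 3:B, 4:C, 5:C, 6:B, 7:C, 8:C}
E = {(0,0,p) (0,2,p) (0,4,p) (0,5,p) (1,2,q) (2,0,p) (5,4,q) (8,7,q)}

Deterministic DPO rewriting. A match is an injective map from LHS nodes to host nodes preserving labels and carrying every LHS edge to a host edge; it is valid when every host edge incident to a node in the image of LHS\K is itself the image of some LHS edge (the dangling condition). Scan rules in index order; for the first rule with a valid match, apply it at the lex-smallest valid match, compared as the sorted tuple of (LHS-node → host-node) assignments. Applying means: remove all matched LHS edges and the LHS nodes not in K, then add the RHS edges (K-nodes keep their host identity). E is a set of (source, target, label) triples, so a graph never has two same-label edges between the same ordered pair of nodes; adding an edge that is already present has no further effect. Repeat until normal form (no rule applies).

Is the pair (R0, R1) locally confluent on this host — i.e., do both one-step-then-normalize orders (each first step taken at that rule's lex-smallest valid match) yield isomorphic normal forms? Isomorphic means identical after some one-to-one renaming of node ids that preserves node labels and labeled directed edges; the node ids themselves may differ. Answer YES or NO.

Answer: YES

Rewrite trace:
branch R0-first: apply at {0↦0, 1↦4, 2↦2} → |E|=6, then 2 more step(s) → NF |V|=6 |E|=4 V={0:D, 1:A, 2:B, 4:C, 5:C, 6:B} E=0-p->2 0-p->5 1-q->2 5-q->4
branch R1-first: apply at {0↦0, 1↦2, 2↦1} → |E|=7, then 2 more step(s) → NF |V|=6 |E|=4 V={0:D, 1:A, 2:B, 4:C, 5:C, 6:B} E=0-p->2 0-p->5 1-q->2 5-q->4
graphs isomorphic (equal up to label-preserving node renaming)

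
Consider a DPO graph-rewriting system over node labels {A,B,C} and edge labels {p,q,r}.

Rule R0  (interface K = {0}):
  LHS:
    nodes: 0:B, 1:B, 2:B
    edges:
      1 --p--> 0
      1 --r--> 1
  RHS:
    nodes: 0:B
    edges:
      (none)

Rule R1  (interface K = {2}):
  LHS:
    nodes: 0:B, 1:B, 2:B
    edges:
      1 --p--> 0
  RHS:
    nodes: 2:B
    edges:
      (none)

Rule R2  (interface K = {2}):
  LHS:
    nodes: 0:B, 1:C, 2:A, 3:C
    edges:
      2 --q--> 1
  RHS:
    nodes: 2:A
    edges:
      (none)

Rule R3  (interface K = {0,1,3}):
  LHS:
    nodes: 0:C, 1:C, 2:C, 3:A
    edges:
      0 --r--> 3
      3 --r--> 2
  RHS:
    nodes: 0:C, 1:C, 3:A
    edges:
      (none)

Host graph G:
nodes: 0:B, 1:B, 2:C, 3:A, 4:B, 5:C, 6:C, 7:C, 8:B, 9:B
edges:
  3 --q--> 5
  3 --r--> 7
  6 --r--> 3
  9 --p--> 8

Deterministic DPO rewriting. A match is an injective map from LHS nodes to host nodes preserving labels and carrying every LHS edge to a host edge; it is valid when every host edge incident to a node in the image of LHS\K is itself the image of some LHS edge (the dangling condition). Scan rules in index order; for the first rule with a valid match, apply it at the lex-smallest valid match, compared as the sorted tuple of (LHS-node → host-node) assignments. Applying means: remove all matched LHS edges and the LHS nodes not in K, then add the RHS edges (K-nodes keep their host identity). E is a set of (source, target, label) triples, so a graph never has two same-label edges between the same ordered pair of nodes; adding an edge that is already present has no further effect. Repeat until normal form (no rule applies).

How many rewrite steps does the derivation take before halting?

[0] host  ⇒  10 nodes, 4 edges  {3-q->5 3-r->7 6-r->3 9-p->8}
[1] R1 @ {0↦8, 1↦9, 2↦0}  ⇒  8 nodes, 3 edges  {3-q->5 3-r->7 6-r->3}
[2] R2 @ {0↦0, 1↦5, 2↦3, 3↦2}  ⇒  5 nodes, 2 edges  {3-r->7 6-r->3}
halt: no rule applies after step 2

Answer: 2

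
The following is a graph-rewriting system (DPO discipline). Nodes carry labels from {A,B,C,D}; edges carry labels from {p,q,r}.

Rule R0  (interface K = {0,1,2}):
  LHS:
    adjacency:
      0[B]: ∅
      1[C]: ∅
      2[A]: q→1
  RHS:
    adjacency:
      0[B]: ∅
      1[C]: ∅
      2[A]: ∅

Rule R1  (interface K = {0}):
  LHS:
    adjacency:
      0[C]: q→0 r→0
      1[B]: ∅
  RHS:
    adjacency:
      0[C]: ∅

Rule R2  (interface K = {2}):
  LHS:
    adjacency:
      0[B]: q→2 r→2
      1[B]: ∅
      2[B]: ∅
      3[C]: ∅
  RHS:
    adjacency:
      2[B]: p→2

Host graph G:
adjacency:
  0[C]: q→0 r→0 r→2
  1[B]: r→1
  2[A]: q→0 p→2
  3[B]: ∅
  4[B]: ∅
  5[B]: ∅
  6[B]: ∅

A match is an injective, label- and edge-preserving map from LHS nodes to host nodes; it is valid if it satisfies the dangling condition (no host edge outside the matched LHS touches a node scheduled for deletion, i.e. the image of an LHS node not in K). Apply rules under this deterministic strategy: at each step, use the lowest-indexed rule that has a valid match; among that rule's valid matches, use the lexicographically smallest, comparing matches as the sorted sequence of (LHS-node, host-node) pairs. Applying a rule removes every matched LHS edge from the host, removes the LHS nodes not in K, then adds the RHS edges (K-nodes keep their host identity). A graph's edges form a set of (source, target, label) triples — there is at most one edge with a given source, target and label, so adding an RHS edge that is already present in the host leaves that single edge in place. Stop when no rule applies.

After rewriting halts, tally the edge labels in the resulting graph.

[0] host  ⇒  7 nodes, 6 edges  {0-q->0 0-r->0 0-r->2 1-r->1 2-q->0 2-p->2}
[1] R0 @ {0↦1, 1↦0, 2↦2}  ⇒  7 nodes, 5 edges  {0-q->0 0-r->0 0-r->2 1-r->1 2-p->2}
[2] R1 @ {0↦0, 1↦3}  ⇒  6 nodes, 3 edges  {0-r->2 1-r->1 2-p->2}
halt: no rule applies after step 2
NF edges: [(0, 2, 'r'), (1, 1, 'r'), (2, 2, 'p')]

Answer: p:1 r:2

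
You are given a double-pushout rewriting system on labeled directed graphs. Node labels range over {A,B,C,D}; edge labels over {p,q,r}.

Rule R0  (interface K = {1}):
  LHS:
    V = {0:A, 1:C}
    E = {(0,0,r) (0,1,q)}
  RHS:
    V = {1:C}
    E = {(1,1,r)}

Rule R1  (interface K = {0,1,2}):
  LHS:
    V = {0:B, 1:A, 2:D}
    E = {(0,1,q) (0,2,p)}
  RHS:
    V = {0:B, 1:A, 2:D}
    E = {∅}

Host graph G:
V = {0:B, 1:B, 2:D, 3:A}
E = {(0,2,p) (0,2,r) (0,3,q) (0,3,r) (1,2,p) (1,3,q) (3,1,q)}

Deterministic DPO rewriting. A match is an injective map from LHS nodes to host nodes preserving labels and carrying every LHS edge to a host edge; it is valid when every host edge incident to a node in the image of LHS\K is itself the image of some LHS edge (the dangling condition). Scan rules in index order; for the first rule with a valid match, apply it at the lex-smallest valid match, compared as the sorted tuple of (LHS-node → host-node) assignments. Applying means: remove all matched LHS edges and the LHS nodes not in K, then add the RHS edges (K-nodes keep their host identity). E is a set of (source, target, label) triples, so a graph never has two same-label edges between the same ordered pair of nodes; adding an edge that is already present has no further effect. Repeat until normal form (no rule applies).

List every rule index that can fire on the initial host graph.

Answer: [R1]

Derivation:
R0: no valid match — LHS pattern not found
R1: 2 valid matches — {0↦0, 1↦3, 2↦2}, {0↦1, 1↦3, 2↦2}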